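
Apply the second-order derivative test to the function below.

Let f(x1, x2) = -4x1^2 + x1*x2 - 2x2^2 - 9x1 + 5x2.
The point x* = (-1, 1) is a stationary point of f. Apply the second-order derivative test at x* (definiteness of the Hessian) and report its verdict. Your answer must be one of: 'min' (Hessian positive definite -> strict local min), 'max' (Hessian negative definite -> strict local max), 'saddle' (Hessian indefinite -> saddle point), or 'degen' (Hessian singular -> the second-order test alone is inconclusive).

Compute the Hessian H = grad^2 f:
  H = [[-8, 1], [1, -4]]
Verify stationarity: grad f(x*) = H x* + g = (0, 0).
Eigenvalues of H: -8.2361, -3.7639.
Both eigenvalues < 0, so H is negative definite -> x* is a strict local max.

max


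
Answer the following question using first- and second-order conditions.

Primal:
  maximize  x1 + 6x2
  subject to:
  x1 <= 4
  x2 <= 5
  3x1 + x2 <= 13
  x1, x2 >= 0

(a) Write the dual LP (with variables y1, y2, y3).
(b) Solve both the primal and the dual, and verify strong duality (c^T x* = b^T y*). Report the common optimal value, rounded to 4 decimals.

The standard primal-dual pair for 'max c^T x s.t. A x <= b, x >= 0' is:
  Dual:  min b^T y  s.t.  A^T y >= c,  y >= 0.

So the dual LP is:
  minimize  4y1 + 5y2 + 13y3
  subject to:
    y1 + 3y3 >= 1
    y2 + y3 >= 6
    y1, y2, y3 >= 0

Solving the primal: x* = (2.6667, 5).
  primal value c^T x* = 32.6667.
Solving the dual: y* = (0, 5.6667, 0.3333).
  dual value b^T y* = 32.6667.
Strong duality: c^T x* = b^T y*. Confirmed.

32.6667


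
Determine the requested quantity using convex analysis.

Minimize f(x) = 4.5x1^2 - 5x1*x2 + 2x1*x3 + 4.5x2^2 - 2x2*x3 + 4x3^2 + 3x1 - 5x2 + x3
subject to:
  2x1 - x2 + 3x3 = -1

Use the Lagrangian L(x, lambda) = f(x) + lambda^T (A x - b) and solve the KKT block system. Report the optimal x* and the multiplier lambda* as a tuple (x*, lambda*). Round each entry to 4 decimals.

Form the Lagrangian:
  L(x, lambda) = (1/2) x^T Q x + c^T x + lambda^T (A x - b)
Stationarity (grad_x L = 0): Q x + c + A^T lambda = 0.
Primal feasibility: A x = b.

This gives the KKT block system:
  [ Q   A^T ] [ x     ]   [-c ]
  [ A    0  ] [ lambda ] = [ b ]

Solving the linear system:
  x*      = (-0.0989, 0.5162, -0.0953)
  lambda* = (0.3309)
  f(x*)   = -1.321

x* = (-0.0989, 0.5162, -0.0953), lambda* = (0.3309)


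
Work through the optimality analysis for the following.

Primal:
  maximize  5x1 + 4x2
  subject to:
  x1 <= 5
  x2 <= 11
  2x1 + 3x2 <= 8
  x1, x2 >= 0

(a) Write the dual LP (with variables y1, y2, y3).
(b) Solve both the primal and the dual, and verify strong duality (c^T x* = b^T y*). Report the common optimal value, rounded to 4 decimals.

The standard primal-dual pair for 'max c^T x s.t. A x <= b, x >= 0' is:
  Dual:  min b^T y  s.t.  A^T y >= c,  y >= 0.

So the dual LP is:
  minimize  5y1 + 11y2 + 8y3
  subject to:
    y1 + 2y3 >= 5
    y2 + 3y3 >= 4
    y1, y2, y3 >= 0

Solving the primal: x* = (4, 0).
  primal value c^T x* = 20.
Solving the dual: y* = (0, 0, 2.5).
  dual value b^T y* = 20.
Strong duality: c^T x* = b^T y*. Confirmed.

20


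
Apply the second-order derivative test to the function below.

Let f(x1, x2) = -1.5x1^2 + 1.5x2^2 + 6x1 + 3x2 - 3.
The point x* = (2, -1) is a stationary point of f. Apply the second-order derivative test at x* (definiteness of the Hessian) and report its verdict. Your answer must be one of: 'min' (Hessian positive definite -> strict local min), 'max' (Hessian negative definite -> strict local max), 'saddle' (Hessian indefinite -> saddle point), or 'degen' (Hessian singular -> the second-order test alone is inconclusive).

Compute the Hessian H = grad^2 f:
  H = [[-3, 0], [0, 3]]
Verify stationarity: grad f(x*) = H x* + g = (0, 0).
Eigenvalues of H: -3, 3.
Eigenvalues have mixed signs, so H is indefinite -> x* is a saddle point.

saddle


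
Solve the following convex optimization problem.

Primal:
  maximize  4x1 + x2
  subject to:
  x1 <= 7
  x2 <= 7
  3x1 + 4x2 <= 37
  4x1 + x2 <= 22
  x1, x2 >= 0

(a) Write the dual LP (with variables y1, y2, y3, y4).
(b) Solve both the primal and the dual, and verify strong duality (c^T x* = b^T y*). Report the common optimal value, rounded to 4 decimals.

The standard primal-dual pair for 'max c^T x s.t. A x <= b, x >= 0' is:
  Dual:  min b^T y  s.t.  A^T y >= c,  y >= 0.

So the dual LP is:
  minimize  7y1 + 7y2 + 37y3 + 22y4
  subject to:
    y1 + 3y3 + 4y4 >= 4
    y2 + 4y3 + y4 >= 1
    y1, y2, y3, y4 >= 0

Solving the primal: x* = (3.9231, 6.3077).
  primal value c^T x* = 22.
Solving the dual: y* = (0, 0, 0, 1).
  dual value b^T y* = 22.
Strong duality: c^T x* = b^T y*. Confirmed.

22


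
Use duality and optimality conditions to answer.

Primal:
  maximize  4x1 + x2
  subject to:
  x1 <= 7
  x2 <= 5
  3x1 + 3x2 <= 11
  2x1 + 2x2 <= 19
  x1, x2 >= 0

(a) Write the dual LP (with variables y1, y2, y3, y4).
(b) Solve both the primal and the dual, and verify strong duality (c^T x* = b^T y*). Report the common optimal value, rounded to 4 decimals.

The standard primal-dual pair for 'max c^T x s.t. A x <= b, x >= 0' is:
  Dual:  min b^T y  s.t.  A^T y >= c,  y >= 0.

So the dual LP is:
  minimize  7y1 + 5y2 + 11y3 + 19y4
  subject to:
    y1 + 3y3 + 2y4 >= 4
    y2 + 3y3 + 2y4 >= 1
    y1, y2, y3, y4 >= 0

Solving the primal: x* = (3.6667, 0).
  primal value c^T x* = 14.6667.
Solving the dual: y* = (0, 0, 1.3333, 0).
  dual value b^T y* = 14.6667.
Strong duality: c^T x* = b^T y*. Confirmed.

14.6667


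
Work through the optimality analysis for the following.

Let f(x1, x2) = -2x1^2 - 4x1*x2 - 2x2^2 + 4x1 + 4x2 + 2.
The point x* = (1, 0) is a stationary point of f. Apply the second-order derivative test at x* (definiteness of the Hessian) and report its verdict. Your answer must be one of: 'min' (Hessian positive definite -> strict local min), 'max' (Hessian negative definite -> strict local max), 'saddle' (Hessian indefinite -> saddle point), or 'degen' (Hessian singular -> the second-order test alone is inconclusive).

Compute the Hessian H = grad^2 f:
  H = [[-4, -4], [-4, -4]]
Verify stationarity: grad f(x*) = H x* + g = (0, 0).
Eigenvalues of H: -8, 0.
H has a zero eigenvalue (singular; negative semidefinite but not definite), so H is neither positive definite, negative definite, nor indefinite. The second-order test alone is inconclusive -> degen.
(Indeed, f is constant along the null direction of H through x*, so x* is not a strict local extremum.)

degen


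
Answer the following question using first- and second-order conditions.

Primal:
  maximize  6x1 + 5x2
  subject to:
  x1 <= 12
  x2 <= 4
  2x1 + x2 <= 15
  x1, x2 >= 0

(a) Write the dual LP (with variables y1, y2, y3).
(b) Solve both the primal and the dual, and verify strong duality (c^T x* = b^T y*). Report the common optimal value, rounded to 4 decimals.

The standard primal-dual pair for 'max c^T x s.t. A x <= b, x >= 0' is:
  Dual:  min b^T y  s.t.  A^T y >= c,  y >= 0.

So the dual LP is:
  minimize  12y1 + 4y2 + 15y3
  subject to:
    y1 + 2y3 >= 6
    y2 + y3 >= 5
    y1, y2, y3 >= 0

Solving the primal: x* = (5.5, 4).
  primal value c^T x* = 53.
Solving the dual: y* = (0, 2, 3).
  dual value b^T y* = 53.
Strong duality: c^T x* = b^T y*. Confirmed.

53


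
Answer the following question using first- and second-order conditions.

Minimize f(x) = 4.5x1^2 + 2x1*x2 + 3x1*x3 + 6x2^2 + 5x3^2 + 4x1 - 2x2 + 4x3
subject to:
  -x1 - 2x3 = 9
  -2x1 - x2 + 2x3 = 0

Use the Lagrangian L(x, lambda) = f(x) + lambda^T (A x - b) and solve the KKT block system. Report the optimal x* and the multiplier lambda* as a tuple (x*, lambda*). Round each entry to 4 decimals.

Form the Lagrangian:
  L(x, lambda) = (1/2) x^T Q x + c^T x + lambda^T (A x - b)
Stationarity (grad_x L = 0): Q x + c + A^T lambda = 0.
Primal feasibility: A x = b.

This gives the KKT block system:
  [ Q   A^T ] [ x     ]   [-c ]
  [ A    0  ] [ lambda ] = [ b ]

Solving the linear system:
  x*      = (-3.0909, 0.2727, -2.9545)
  lambda* = (-22.3182, -4.9091)
  f(x*)   = 88.0682

x* = (-3.0909, 0.2727, -2.9545), lambda* = (-22.3182, -4.9091)


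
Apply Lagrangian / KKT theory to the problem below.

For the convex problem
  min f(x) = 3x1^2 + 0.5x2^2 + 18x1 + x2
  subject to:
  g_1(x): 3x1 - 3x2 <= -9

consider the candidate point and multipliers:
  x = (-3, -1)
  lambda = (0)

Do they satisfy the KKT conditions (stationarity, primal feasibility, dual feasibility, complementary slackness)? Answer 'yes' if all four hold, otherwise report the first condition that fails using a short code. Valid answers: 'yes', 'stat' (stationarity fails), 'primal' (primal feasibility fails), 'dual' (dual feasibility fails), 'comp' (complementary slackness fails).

Gradient of f: grad f(x) = Q x + c = (0, 0)
Constraint values g_i(x) = a_i^T x - b_i:
  g_1((-3, -1)) = 3
Stationarity residual: grad f(x) + sum_i lambda_i a_i = (0, 0)
  -> stationarity OK
Primal feasibility (all g_i <= 0): FAILS
Dual feasibility (all lambda_i >= 0): OK
Complementary slackness (lambda_i * g_i(x) = 0 for all i): OK

Verdict: the first failing condition is primal_feasibility -> primal.

primal


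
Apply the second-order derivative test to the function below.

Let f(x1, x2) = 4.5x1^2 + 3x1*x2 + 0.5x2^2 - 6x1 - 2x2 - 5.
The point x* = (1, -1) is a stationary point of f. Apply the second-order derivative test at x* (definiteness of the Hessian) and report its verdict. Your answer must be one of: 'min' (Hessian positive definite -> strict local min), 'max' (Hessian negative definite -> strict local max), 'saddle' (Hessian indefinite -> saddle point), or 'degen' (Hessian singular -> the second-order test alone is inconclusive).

Compute the Hessian H = grad^2 f:
  H = [[9, 3], [3, 1]]
Verify stationarity: grad f(x*) = H x* + g = (0, 0).
Eigenvalues of H: 0, 10.
H has a zero eigenvalue (singular; positive semidefinite but not definite), so H is neither positive definite, negative definite, nor indefinite. The second-order test alone is inconclusive -> degen.
(Indeed, f is constant along the null direction of H through x*, so x* is not a strict local extremum.)

degen


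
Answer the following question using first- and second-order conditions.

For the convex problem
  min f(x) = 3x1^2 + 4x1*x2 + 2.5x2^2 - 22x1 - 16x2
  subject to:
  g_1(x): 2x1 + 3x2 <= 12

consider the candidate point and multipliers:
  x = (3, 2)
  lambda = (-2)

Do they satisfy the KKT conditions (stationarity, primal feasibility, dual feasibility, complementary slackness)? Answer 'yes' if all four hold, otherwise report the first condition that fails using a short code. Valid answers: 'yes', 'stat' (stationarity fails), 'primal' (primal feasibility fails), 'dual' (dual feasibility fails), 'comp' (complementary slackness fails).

Gradient of f: grad f(x) = Q x + c = (4, 6)
Constraint values g_i(x) = a_i^T x - b_i:
  g_1((3, 2)) = 0
Stationarity residual: grad f(x) + sum_i lambda_i a_i = (0, 0)
  -> stationarity OK
Primal feasibility (all g_i <= 0): OK
Dual feasibility (all lambda_i >= 0): FAILS
Complementary slackness (lambda_i * g_i(x) = 0 for all i): OK

Verdict: the first failing condition is dual_feasibility -> dual.

dual


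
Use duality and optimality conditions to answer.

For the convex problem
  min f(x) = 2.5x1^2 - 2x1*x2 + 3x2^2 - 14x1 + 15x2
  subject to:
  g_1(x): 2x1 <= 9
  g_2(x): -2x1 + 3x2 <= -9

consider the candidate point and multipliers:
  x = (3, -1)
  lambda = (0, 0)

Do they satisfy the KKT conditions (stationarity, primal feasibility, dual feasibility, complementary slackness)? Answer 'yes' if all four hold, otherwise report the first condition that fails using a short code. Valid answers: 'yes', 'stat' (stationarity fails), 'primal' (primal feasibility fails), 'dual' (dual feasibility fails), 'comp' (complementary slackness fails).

Gradient of f: grad f(x) = Q x + c = (3, 3)
Constraint values g_i(x) = a_i^T x - b_i:
  g_1((3, -1)) = -3
  g_2((3, -1)) = 0
Stationarity residual: grad f(x) + sum_i lambda_i a_i = (3, 3)
  -> stationarity FAILS
Primal feasibility (all g_i <= 0): OK
Dual feasibility (all lambda_i >= 0): OK
Complementary slackness (lambda_i * g_i(x) = 0 for all i): OK

Verdict: the first failing condition is stationarity -> stat.

stat


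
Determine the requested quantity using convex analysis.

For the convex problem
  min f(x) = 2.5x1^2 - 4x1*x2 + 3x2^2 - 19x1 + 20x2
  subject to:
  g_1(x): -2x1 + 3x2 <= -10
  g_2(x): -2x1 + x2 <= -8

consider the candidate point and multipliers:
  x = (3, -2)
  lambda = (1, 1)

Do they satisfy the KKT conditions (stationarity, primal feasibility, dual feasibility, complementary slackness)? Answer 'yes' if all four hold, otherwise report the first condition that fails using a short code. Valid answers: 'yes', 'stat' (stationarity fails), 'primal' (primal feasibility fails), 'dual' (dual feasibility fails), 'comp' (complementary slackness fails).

Gradient of f: grad f(x) = Q x + c = (4, -4)
Constraint values g_i(x) = a_i^T x - b_i:
  g_1((3, -2)) = -2
  g_2((3, -2)) = 0
Stationarity residual: grad f(x) + sum_i lambda_i a_i = (0, 0)
  -> stationarity OK
Primal feasibility (all g_i <= 0): OK
Dual feasibility (all lambda_i >= 0): OK
Complementary slackness (lambda_i * g_i(x) = 0 for all i): FAILS

Verdict: the first failing condition is complementary_slackness -> comp.

comp


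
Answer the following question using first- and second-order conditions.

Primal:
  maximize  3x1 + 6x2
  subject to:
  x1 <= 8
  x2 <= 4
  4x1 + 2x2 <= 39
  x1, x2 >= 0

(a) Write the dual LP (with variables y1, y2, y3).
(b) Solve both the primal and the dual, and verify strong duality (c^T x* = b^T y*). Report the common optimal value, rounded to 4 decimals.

The standard primal-dual pair for 'max c^T x s.t. A x <= b, x >= 0' is:
  Dual:  min b^T y  s.t.  A^T y >= c,  y >= 0.

So the dual LP is:
  minimize  8y1 + 4y2 + 39y3
  subject to:
    y1 + 4y3 >= 3
    y2 + 2y3 >= 6
    y1, y2, y3 >= 0

Solving the primal: x* = (7.75, 4).
  primal value c^T x* = 47.25.
Solving the dual: y* = (0, 4.5, 0.75).
  dual value b^T y* = 47.25.
Strong duality: c^T x* = b^T y*. Confirmed.

47.25


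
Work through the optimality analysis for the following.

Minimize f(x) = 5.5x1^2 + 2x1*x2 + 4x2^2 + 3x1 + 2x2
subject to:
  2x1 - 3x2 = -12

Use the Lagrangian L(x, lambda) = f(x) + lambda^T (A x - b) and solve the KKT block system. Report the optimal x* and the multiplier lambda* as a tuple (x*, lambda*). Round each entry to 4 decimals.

Form the Lagrangian:
  L(x, lambda) = (1/2) x^T Q x + c^T x + lambda^T (A x - b)
Stationarity (grad_x L = 0): Q x + c + A^T lambda = 0.
Primal feasibility: A x = b.

This gives the KKT block system:
  [ Q   A^T ] [ x     ]   [-c ]
  [ A    0  ] [ lambda ] = [ b ]

Solving the linear system:
  x*      = (-1.9548, 2.6968)
  lambda* = (6.5548)
  f(x*)   = 39.0935

x* = (-1.9548, 2.6968), lambda* = (6.5548)


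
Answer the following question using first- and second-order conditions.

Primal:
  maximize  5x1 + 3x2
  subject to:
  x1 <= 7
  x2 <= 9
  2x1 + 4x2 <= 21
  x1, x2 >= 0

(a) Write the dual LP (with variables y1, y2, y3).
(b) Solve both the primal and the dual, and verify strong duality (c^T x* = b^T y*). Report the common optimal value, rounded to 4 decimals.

The standard primal-dual pair for 'max c^T x s.t. A x <= b, x >= 0' is:
  Dual:  min b^T y  s.t.  A^T y >= c,  y >= 0.

So the dual LP is:
  minimize  7y1 + 9y2 + 21y3
  subject to:
    y1 + 2y3 >= 5
    y2 + 4y3 >= 3
    y1, y2, y3 >= 0

Solving the primal: x* = (7, 1.75).
  primal value c^T x* = 40.25.
Solving the dual: y* = (3.5, 0, 0.75).
  dual value b^T y* = 40.25.
Strong duality: c^T x* = b^T y*. Confirmed.

40.25


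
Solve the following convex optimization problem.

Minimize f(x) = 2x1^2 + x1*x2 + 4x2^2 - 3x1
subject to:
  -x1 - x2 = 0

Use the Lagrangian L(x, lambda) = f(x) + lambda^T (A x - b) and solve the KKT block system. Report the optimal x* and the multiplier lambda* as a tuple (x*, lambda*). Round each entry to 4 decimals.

Form the Lagrangian:
  L(x, lambda) = (1/2) x^T Q x + c^T x + lambda^T (A x - b)
Stationarity (grad_x L = 0): Q x + c + A^T lambda = 0.
Primal feasibility: A x = b.

This gives the KKT block system:
  [ Q   A^T ] [ x     ]   [-c ]
  [ A    0  ] [ lambda ] = [ b ]

Solving the linear system:
  x*      = (0.3, -0.3)
  lambda* = (-2.1)
  f(x*)   = -0.45

x* = (0.3, -0.3), lambda* = (-2.1)


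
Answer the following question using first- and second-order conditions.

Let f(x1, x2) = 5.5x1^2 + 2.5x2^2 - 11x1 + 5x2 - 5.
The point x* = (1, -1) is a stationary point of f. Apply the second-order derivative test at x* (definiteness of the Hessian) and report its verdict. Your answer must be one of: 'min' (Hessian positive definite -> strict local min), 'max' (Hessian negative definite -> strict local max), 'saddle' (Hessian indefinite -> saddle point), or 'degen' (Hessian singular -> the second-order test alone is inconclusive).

Compute the Hessian H = grad^2 f:
  H = [[11, 0], [0, 5]]
Verify stationarity: grad f(x*) = H x* + g = (0, 0).
Eigenvalues of H: 5, 11.
Both eigenvalues > 0, so H is positive definite -> x* is a strict local min.

min


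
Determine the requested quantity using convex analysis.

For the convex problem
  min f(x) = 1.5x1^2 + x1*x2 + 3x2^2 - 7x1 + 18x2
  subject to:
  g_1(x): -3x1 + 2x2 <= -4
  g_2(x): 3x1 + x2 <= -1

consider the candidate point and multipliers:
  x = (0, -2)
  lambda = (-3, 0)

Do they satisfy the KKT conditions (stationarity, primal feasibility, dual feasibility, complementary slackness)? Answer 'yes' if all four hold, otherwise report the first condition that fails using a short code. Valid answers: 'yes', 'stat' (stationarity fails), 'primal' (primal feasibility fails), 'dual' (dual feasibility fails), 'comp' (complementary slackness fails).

Gradient of f: grad f(x) = Q x + c = (-9, 6)
Constraint values g_i(x) = a_i^T x - b_i:
  g_1((0, -2)) = 0
  g_2((0, -2)) = -1
Stationarity residual: grad f(x) + sum_i lambda_i a_i = (0, 0)
  -> stationarity OK
Primal feasibility (all g_i <= 0): OK
Dual feasibility (all lambda_i >= 0): FAILS
Complementary slackness (lambda_i * g_i(x) = 0 for all i): OK

Verdict: the first failing condition is dual_feasibility -> dual.

dual


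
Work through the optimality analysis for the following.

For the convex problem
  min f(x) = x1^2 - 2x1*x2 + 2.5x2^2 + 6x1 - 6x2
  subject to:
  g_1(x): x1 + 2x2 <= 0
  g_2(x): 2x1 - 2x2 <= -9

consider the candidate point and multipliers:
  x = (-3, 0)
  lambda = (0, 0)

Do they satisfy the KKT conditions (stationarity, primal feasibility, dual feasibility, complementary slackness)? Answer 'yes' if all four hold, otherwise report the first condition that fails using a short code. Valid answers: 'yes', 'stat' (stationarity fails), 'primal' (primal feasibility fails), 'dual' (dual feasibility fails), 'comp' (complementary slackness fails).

Gradient of f: grad f(x) = Q x + c = (0, 0)
Constraint values g_i(x) = a_i^T x - b_i:
  g_1((-3, 0)) = -3
  g_2((-3, 0)) = 3
Stationarity residual: grad f(x) + sum_i lambda_i a_i = (0, 0)
  -> stationarity OK
Primal feasibility (all g_i <= 0): FAILS
Dual feasibility (all lambda_i >= 0): OK
Complementary slackness (lambda_i * g_i(x) = 0 for all i): OK

Verdict: the first failing condition is primal_feasibility -> primal.

primal


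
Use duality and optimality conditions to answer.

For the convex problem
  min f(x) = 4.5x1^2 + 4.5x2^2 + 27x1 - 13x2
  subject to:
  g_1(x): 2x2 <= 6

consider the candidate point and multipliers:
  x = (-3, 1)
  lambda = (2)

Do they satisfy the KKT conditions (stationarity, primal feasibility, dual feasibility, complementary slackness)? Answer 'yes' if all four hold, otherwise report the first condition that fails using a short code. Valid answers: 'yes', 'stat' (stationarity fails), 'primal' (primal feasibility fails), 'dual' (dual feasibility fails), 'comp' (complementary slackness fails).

Gradient of f: grad f(x) = Q x + c = (0, -4)
Constraint values g_i(x) = a_i^T x - b_i:
  g_1((-3, 1)) = -4
Stationarity residual: grad f(x) + sum_i lambda_i a_i = (0, 0)
  -> stationarity OK
Primal feasibility (all g_i <= 0): OK
Dual feasibility (all lambda_i >= 0): OK
Complementary slackness (lambda_i * g_i(x) = 0 for all i): FAILS

Verdict: the first failing condition is complementary_slackness -> comp.

comp


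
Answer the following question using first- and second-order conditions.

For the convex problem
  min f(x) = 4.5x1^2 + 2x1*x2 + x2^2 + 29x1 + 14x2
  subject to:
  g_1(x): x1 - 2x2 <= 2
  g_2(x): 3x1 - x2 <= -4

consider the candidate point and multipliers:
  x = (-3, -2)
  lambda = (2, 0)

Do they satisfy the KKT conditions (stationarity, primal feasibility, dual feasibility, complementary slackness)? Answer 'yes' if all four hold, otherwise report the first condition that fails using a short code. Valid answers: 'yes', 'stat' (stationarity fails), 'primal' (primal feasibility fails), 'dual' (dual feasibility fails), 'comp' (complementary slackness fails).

Gradient of f: grad f(x) = Q x + c = (-2, 4)
Constraint values g_i(x) = a_i^T x - b_i:
  g_1((-3, -2)) = -1
  g_2((-3, -2)) = -3
Stationarity residual: grad f(x) + sum_i lambda_i a_i = (0, 0)
  -> stationarity OK
Primal feasibility (all g_i <= 0): OK
Dual feasibility (all lambda_i >= 0): OK
Complementary slackness (lambda_i * g_i(x) = 0 for all i): FAILS

Verdict: the first failing condition is complementary_slackness -> comp.

comp


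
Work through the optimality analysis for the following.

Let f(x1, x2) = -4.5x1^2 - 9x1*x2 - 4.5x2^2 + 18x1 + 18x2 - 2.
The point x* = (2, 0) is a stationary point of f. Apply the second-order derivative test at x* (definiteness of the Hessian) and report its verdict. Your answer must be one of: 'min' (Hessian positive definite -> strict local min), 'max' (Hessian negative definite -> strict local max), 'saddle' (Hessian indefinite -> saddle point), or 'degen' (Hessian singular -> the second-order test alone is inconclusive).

Compute the Hessian H = grad^2 f:
  H = [[-9, -9], [-9, -9]]
Verify stationarity: grad f(x*) = H x* + g = (0, 0).
Eigenvalues of H: -18, 0.
H has a zero eigenvalue (singular; negative semidefinite but not definite), so H is neither positive definite, negative definite, nor indefinite. The second-order test alone is inconclusive -> degen.
(Indeed, f is constant along the null direction of H through x*, so x* is not a strict local extremum.)

degen


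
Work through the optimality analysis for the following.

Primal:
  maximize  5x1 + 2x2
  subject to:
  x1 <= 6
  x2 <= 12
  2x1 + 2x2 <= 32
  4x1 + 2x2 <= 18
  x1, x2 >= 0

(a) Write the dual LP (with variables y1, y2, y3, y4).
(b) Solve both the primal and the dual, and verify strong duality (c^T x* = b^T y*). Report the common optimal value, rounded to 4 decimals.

The standard primal-dual pair for 'max c^T x s.t. A x <= b, x >= 0' is:
  Dual:  min b^T y  s.t.  A^T y >= c,  y >= 0.

So the dual LP is:
  minimize  6y1 + 12y2 + 32y3 + 18y4
  subject to:
    y1 + 2y3 + 4y4 >= 5
    y2 + 2y3 + 2y4 >= 2
    y1, y2, y3, y4 >= 0

Solving the primal: x* = (4.5, 0).
  primal value c^T x* = 22.5.
Solving the dual: y* = (0, 0, 0, 1.25).
  dual value b^T y* = 22.5.
Strong duality: c^T x* = b^T y*. Confirmed.

22.5


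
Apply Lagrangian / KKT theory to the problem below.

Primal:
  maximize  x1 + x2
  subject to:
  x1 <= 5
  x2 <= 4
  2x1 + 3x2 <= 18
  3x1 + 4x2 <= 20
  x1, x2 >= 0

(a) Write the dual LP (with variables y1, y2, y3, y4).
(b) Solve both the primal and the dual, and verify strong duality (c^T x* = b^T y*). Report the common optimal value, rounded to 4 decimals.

The standard primal-dual pair for 'max c^T x s.t. A x <= b, x >= 0' is:
  Dual:  min b^T y  s.t.  A^T y >= c,  y >= 0.

So the dual LP is:
  minimize  5y1 + 4y2 + 18y3 + 20y4
  subject to:
    y1 + 2y3 + 3y4 >= 1
    y2 + 3y3 + 4y4 >= 1
    y1, y2, y3, y4 >= 0

Solving the primal: x* = (5, 1.25).
  primal value c^T x* = 6.25.
Solving the dual: y* = (0.25, 0, 0, 0.25).
  dual value b^T y* = 6.25.
Strong duality: c^T x* = b^T y*. Confirmed.

6.25


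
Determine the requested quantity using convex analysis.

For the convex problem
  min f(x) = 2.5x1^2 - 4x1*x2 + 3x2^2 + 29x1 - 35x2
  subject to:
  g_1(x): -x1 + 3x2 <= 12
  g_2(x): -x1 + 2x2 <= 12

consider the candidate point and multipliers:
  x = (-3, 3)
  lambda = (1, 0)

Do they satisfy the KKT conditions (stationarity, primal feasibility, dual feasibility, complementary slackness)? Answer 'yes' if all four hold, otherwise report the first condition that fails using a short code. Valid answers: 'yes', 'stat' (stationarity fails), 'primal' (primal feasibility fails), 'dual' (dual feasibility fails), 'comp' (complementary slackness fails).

Gradient of f: grad f(x) = Q x + c = (2, -5)
Constraint values g_i(x) = a_i^T x - b_i:
  g_1((-3, 3)) = 0
  g_2((-3, 3)) = -3
Stationarity residual: grad f(x) + sum_i lambda_i a_i = (1, -2)
  -> stationarity FAILS
Primal feasibility (all g_i <= 0): OK
Dual feasibility (all lambda_i >= 0): OK
Complementary slackness (lambda_i * g_i(x) = 0 for all i): OK

Verdict: the first failing condition is stationarity -> stat.

stat


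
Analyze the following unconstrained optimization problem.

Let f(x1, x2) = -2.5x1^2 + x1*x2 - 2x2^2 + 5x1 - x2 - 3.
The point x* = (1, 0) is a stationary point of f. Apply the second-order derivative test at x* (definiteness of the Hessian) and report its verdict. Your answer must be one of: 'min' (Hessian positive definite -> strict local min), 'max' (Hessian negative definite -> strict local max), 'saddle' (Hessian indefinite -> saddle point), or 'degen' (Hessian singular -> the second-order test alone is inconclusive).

Compute the Hessian H = grad^2 f:
  H = [[-5, 1], [1, -4]]
Verify stationarity: grad f(x*) = H x* + g = (0, 0).
Eigenvalues of H: -5.618, -3.382.
Both eigenvalues < 0, so H is negative definite -> x* is a strict local max.

max


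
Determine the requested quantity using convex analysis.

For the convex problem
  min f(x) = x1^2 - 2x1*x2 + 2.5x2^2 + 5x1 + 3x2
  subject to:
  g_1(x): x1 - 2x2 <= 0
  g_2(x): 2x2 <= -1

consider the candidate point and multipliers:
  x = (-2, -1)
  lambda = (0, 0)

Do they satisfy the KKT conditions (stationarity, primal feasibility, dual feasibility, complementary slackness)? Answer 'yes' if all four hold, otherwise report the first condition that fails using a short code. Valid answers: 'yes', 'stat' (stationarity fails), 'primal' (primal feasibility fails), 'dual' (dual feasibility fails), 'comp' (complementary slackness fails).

Gradient of f: grad f(x) = Q x + c = (3, 2)
Constraint values g_i(x) = a_i^T x - b_i:
  g_1((-2, -1)) = 0
  g_2((-2, -1)) = -1
Stationarity residual: grad f(x) + sum_i lambda_i a_i = (3, 2)
  -> stationarity FAILS
Primal feasibility (all g_i <= 0): OK
Dual feasibility (all lambda_i >= 0): OK
Complementary slackness (lambda_i * g_i(x) = 0 for all i): OK

Verdict: the first failing condition is stationarity -> stat.

stat


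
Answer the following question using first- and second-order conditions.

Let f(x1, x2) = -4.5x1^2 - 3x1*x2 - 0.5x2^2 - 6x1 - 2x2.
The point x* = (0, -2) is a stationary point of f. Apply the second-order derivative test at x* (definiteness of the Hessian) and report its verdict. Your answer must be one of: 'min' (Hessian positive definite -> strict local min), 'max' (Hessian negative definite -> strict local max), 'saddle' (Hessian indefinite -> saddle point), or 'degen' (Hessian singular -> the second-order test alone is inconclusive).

Compute the Hessian H = grad^2 f:
  H = [[-9, -3], [-3, -1]]
Verify stationarity: grad f(x*) = H x* + g = (0, 0).
Eigenvalues of H: -10, 0.
H has a zero eigenvalue (singular; negative semidefinite but not definite), so H is neither positive definite, negative definite, nor indefinite. The second-order test alone is inconclusive -> degen.
(Indeed, f is constant along the null direction of H through x*, so x* is not a strict local extremum.)

degen


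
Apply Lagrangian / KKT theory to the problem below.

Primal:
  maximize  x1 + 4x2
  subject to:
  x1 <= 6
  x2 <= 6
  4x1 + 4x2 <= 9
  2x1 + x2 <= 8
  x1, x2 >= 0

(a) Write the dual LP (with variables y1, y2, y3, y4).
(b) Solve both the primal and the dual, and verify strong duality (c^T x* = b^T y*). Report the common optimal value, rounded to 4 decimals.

The standard primal-dual pair for 'max c^T x s.t. A x <= b, x >= 0' is:
  Dual:  min b^T y  s.t.  A^T y >= c,  y >= 0.

So the dual LP is:
  minimize  6y1 + 6y2 + 9y3 + 8y4
  subject to:
    y1 + 4y3 + 2y4 >= 1
    y2 + 4y3 + y4 >= 4
    y1, y2, y3, y4 >= 0

Solving the primal: x* = (0, 2.25).
  primal value c^T x* = 9.
Solving the dual: y* = (0, 0, 1, 0).
  dual value b^T y* = 9.
Strong duality: c^T x* = b^T y*. Confirmed.

9


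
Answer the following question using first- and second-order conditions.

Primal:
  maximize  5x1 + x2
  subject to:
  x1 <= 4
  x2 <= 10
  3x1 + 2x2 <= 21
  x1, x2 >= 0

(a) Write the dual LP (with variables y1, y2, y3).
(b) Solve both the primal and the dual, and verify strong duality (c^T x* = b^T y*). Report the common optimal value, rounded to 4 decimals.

The standard primal-dual pair for 'max c^T x s.t. A x <= b, x >= 0' is:
  Dual:  min b^T y  s.t.  A^T y >= c,  y >= 0.

So the dual LP is:
  minimize  4y1 + 10y2 + 21y3
  subject to:
    y1 + 3y3 >= 5
    y2 + 2y3 >= 1
    y1, y2, y3 >= 0

Solving the primal: x* = (4, 4.5).
  primal value c^T x* = 24.5.
Solving the dual: y* = (3.5, 0, 0.5).
  dual value b^T y* = 24.5.
Strong duality: c^T x* = b^T y*. Confirmed.

24.5


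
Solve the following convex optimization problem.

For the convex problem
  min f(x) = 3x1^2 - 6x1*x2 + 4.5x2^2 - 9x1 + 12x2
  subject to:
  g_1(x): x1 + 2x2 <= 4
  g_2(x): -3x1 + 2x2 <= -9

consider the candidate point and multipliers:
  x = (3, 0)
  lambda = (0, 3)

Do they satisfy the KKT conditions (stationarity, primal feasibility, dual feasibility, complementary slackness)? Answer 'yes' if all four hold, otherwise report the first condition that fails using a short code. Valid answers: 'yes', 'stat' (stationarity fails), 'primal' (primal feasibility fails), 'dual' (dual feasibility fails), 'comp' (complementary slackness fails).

Gradient of f: grad f(x) = Q x + c = (9, -6)
Constraint values g_i(x) = a_i^T x - b_i:
  g_1((3, 0)) = -1
  g_2((3, 0)) = 0
Stationarity residual: grad f(x) + sum_i lambda_i a_i = (0, 0)
  -> stationarity OK
Primal feasibility (all g_i <= 0): OK
Dual feasibility (all lambda_i >= 0): OK
Complementary slackness (lambda_i * g_i(x) = 0 for all i): OK

Verdict: yes, KKT holds.

yes


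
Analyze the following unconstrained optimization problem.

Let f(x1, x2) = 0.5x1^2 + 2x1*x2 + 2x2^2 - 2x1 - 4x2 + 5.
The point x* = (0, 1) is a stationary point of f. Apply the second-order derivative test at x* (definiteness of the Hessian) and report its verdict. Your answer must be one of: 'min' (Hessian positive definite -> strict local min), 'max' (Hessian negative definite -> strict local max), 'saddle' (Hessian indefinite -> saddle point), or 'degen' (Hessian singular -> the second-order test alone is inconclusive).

Compute the Hessian H = grad^2 f:
  H = [[1, 2], [2, 4]]
Verify stationarity: grad f(x*) = H x* + g = (0, 0).
Eigenvalues of H: 0, 5.
H has a zero eigenvalue (singular; positive semidefinite but not definite), so H is neither positive definite, negative definite, nor indefinite. The second-order test alone is inconclusive -> degen.
(Indeed, f is constant along the null direction of H through x*, so x* is not a strict local extremum.)

degen


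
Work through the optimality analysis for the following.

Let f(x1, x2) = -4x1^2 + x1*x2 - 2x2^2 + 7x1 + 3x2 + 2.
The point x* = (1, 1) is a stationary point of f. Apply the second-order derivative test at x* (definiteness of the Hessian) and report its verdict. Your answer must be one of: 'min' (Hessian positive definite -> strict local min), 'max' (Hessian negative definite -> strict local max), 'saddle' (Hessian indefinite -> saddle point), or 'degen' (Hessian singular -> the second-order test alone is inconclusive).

Compute the Hessian H = grad^2 f:
  H = [[-8, 1], [1, -4]]
Verify stationarity: grad f(x*) = H x* + g = (0, 0).
Eigenvalues of H: -8.2361, -3.7639.
Both eigenvalues < 0, so H is negative definite -> x* is a strict local max.

max


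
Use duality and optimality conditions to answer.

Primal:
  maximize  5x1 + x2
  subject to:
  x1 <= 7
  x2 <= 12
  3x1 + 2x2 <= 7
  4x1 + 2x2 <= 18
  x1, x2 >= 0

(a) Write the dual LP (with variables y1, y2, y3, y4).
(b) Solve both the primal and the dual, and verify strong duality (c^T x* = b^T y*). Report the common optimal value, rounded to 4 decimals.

The standard primal-dual pair for 'max c^T x s.t. A x <= b, x >= 0' is:
  Dual:  min b^T y  s.t.  A^T y >= c,  y >= 0.

So the dual LP is:
  minimize  7y1 + 12y2 + 7y3 + 18y4
  subject to:
    y1 + 3y3 + 4y4 >= 5
    y2 + 2y3 + 2y4 >= 1
    y1, y2, y3, y4 >= 0

Solving the primal: x* = (2.3333, 0).
  primal value c^T x* = 11.6667.
Solving the dual: y* = (0, 0, 1.6667, 0).
  dual value b^T y* = 11.6667.
Strong duality: c^T x* = b^T y*. Confirmed.

11.6667


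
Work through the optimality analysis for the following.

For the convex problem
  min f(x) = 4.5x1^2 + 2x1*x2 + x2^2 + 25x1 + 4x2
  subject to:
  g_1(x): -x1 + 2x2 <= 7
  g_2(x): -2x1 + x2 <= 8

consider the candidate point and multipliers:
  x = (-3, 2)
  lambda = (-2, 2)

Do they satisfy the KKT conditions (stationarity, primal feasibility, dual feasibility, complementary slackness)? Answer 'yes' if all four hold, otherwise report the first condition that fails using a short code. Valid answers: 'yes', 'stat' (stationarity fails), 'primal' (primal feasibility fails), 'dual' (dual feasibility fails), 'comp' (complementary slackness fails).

Gradient of f: grad f(x) = Q x + c = (2, 2)
Constraint values g_i(x) = a_i^T x - b_i:
  g_1((-3, 2)) = 0
  g_2((-3, 2)) = 0
Stationarity residual: grad f(x) + sum_i lambda_i a_i = (0, 0)
  -> stationarity OK
Primal feasibility (all g_i <= 0): OK
Dual feasibility (all lambda_i >= 0): FAILS
Complementary slackness (lambda_i * g_i(x) = 0 for all i): OK

Verdict: the first failing condition is dual_feasibility -> dual.

dual


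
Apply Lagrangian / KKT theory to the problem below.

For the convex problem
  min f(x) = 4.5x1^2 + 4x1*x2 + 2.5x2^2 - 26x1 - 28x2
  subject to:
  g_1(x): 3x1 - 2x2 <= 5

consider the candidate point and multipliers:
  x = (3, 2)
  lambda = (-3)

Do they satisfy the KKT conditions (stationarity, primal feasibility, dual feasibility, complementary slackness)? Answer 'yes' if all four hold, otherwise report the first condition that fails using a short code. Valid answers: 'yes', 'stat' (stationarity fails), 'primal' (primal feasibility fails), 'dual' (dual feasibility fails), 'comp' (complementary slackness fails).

Gradient of f: grad f(x) = Q x + c = (9, -6)
Constraint values g_i(x) = a_i^T x - b_i:
  g_1((3, 2)) = 0
Stationarity residual: grad f(x) + sum_i lambda_i a_i = (0, 0)
  -> stationarity OK
Primal feasibility (all g_i <= 0): OK
Dual feasibility (all lambda_i >= 0): FAILS
Complementary slackness (lambda_i * g_i(x) = 0 for all i): OK

Verdict: the first failing condition is dual_feasibility -> dual.

dual


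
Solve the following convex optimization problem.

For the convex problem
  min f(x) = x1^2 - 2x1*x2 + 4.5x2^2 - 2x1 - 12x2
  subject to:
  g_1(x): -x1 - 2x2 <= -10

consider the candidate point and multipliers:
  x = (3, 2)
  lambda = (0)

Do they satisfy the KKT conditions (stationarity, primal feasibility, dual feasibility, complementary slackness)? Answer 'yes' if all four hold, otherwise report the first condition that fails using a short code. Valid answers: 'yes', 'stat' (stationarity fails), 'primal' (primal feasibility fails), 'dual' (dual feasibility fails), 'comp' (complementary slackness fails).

Gradient of f: grad f(x) = Q x + c = (0, 0)
Constraint values g_i(x) = a_i^T x - b_i:
  g_1((3, 2)) = 3
Stationarity residual: grad f(x) + sum_i lambda_i a_i = (0, 0)
  -> stationarity OK
Primal feasibility (all g_i <= 0): FAILS
Dual feasibility (all lambda_i >= 0): OK
Complementary slackness (lambda_i * g_i(x) = 0 for all i): OK

Verdict: the first failing condition is primal_feasibility -> primal.

primal


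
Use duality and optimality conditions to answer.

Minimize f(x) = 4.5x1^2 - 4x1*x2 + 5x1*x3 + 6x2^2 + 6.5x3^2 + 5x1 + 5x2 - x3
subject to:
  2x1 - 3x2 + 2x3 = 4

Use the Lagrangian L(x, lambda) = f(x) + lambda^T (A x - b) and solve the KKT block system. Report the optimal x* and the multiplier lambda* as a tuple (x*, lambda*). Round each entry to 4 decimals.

Form the Lagrangian:
  L(x, lambda) = (1/2) x^T Q x + c^T x + lambda^T (A x - b)
Stationarity (grad_x L = 0): Q x + c + A^T lambda = 0.
Primal feasibility: A x = b.

This gives the KKT block system:
  [ Q   A^T ] [ x     ]   [-c ]
  [ A    0  ] [ lambda ] = [ b ]

Solving the linear system:
  x*      = (-1.1192, -1.4644, 0.9226)
  lambda* = (-2.6987)
  f(x*)   = -1.523

x* = (-1.1192, -1.4644, 0.9226), lambda* = (-2.6987)


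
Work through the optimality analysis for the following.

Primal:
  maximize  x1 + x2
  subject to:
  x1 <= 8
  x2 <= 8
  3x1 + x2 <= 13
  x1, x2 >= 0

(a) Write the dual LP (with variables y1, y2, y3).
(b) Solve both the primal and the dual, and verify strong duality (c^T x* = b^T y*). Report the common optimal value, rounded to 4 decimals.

The standard primal-dual pair for 'max c^T x s.t. A x <= b, x >= 0' is:
  Dual:  min b^T y  s.t.  A^T y >= c,  y >= 0.

So the dual LP is:
  minimize  8y1 + 8y2 + 13y3
  subject to:
    y1 + 3y3 >= 1
    y2 + y3 >= 1
    y1, y2, y3 >= 0

Solving the primal: x* = (1.6667, 8).
  primal value c^T x* = 9.6667.
Solving the dual: y* = (0, 0.6667, 0.3333).
  dual value b^T y* = 9.6667.
Strong duality: c^T x* = b^T y*. Confirmed.

9.6667


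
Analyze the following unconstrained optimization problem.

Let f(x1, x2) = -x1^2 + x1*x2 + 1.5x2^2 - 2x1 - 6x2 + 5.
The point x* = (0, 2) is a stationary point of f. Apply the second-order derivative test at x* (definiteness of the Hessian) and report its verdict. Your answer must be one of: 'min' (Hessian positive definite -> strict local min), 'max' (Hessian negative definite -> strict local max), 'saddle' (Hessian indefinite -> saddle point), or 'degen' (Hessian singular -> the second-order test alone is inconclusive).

Compute the Hessian H = grad^2 f:
  H = [[-2, 1], [1, 3]]
Verify stationarity: grad f(x*) = H x* + g = (0, 0).
Eigenvalues of H: -2.1926, 3.1926.
Eigenvalues have mixed signs, so H is indefinite -> x* is a saddle point.

saddle


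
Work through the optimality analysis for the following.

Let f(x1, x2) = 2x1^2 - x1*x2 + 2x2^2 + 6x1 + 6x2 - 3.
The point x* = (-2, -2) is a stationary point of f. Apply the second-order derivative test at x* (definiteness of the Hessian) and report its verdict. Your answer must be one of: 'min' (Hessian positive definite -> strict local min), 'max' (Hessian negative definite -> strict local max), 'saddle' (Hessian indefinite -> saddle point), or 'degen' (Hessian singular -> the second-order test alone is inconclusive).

Compute the Hessian H = grad^2 f:
  H = [[4, -1], [-1, 4]]
Verify stationarity: grad f(x*) = H x* + g = (0, 0).
Eigenvalues of H: 3, 5.
Both eigenvalues > 0, so H is positive definite -> x* is a strict local min.

min


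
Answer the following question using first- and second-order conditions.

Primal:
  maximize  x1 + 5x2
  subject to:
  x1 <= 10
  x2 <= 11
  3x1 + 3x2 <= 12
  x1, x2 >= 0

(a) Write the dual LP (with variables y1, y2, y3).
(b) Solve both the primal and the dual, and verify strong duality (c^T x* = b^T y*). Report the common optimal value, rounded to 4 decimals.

The standard primal-dual pair for 'max c^T x s.t. A x <= b, x >= 0' is:
  Dual:  min b^T y  s.t.  A^T y >= c,  y >= 0.

So the dual LP is:
  minimize  10y1 + 11y2 + 12y3
  subject to:
    y1 + 3y3 >= 1
    y2 + 3y3 >= 5
    y1, y2, y3 >= 0

Solving the primal: x* = (0, 4).
  primal value c^T x* = 20.
Solving the dual: y* = (0, 0, 1.6667).
  dual value b^T y* = 20.
Strong duality: c^T x* = b^T y*. Confirmed.

20


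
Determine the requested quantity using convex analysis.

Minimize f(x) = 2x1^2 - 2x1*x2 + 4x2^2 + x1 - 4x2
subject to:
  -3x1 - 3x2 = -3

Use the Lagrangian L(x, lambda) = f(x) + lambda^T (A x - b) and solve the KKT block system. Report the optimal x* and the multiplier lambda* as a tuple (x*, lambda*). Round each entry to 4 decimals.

Form the Lagrangian:
  L(x, lambda) = (1/2) x^T Q x + c^T x + lambda^T (A x - b)
Stationarity (grad_x L = 0): Q x + c + A^T lambda = 0.
Primal feasibility: A x = b.

This gives the KKT block system:
  [ Q   A^T ] [ x     ]   [-c ]
  [ A    0  ] [ lambda ] = [ b ]

Solving the linear system:
  x*      = (0.3125, 0.6875)
  lambda* = (0.2917)
  f(x*)   = -0.7812

x* = (0.3125, 0.6875), lambda* = (0.2917)
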